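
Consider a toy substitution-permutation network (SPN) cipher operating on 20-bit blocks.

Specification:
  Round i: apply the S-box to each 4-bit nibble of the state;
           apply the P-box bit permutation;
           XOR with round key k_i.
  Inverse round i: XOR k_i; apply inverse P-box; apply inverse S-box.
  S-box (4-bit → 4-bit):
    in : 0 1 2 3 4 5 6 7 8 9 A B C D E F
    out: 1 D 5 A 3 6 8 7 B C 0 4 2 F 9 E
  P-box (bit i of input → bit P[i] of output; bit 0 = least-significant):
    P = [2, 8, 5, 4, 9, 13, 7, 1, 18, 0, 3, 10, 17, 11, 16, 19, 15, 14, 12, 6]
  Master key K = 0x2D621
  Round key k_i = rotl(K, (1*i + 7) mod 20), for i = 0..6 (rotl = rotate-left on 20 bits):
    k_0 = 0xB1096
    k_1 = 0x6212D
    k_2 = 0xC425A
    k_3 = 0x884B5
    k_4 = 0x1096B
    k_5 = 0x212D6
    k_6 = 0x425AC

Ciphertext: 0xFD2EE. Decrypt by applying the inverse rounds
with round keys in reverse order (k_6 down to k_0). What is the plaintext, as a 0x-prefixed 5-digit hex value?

s_0 = ciphertext = 0xFD2EE
s_1 = InvRound(s_0, k_6) = 0xD168C
s_2 = InvRound(s_1, k_5) = 0x61166
s_3 = InvRound(s_2, k_4) = 0xB77A0
s_4 = InvRound(s_3, k_3) = 0x72C48
s_5 = InvRound(s_4, k_2) = 0xCD686
s_6 = InvRound(s_5, k_1) = 0x7EFD5
s_7 = InvRound(s_6, k_0) = 0xD388C

0xD388C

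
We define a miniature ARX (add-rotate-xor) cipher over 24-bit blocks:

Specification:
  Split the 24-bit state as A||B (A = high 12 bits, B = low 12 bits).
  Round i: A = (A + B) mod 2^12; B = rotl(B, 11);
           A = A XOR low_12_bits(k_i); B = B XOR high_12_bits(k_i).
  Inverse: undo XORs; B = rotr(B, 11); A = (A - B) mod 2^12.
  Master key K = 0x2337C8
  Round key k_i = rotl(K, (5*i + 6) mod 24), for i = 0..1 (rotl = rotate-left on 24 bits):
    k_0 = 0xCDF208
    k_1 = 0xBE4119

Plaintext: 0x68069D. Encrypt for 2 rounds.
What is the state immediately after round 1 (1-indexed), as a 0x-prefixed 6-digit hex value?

0xF15791

s_0 = plaintext = 0x68069D
s_1 = Round(s_0, k_0) = 0xF15791
s_2 = Round(s_1, k_1) = 0x7BF02C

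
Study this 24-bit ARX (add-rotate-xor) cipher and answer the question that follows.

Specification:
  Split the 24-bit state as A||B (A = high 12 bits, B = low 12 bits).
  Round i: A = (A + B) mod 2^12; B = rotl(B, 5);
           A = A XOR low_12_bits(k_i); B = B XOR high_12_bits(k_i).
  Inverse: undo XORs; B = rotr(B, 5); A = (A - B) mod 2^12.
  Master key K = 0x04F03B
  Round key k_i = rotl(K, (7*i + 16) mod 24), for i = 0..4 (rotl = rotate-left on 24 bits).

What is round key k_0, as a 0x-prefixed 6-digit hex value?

0x3B04F0

K = 0x04F03B
k_0 = rotl(K, (7*0+16) mod 24) = rotl(K, 16) = 0x3B04F0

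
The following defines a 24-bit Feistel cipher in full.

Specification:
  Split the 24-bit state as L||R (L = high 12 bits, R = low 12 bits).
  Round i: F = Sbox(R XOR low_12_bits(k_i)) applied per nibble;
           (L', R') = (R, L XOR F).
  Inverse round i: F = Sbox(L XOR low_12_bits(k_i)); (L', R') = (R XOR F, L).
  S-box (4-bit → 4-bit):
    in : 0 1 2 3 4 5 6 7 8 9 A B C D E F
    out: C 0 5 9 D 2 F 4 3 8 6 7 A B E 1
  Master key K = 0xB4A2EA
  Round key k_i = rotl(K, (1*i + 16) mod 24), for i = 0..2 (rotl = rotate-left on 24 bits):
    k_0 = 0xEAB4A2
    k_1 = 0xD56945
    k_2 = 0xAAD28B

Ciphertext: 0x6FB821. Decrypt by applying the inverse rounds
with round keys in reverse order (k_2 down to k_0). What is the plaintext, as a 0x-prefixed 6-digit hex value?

0x6ABCA8

s_0 = ciphertext = 0x6FB821
s_1 = InvRound(s_0, k_2) = 0x56D6FB
s_2 = InvRound(s_1, k_1) = 0xCA856D
s_3 = InvRound(s_2, k_0) = 0x6ABCA8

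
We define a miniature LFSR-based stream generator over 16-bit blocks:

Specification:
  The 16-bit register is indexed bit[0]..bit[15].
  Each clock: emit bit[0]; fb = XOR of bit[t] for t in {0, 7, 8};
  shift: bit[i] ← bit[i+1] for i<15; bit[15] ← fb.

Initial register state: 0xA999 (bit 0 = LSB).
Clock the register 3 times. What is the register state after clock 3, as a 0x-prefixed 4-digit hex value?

reg_0 = 0xA999
clock 1: out=1, reg = 0xD4CC
clock 2: out=0, reg = 0xEA66
clock 3: out=0, reg = 0x7533

0x7533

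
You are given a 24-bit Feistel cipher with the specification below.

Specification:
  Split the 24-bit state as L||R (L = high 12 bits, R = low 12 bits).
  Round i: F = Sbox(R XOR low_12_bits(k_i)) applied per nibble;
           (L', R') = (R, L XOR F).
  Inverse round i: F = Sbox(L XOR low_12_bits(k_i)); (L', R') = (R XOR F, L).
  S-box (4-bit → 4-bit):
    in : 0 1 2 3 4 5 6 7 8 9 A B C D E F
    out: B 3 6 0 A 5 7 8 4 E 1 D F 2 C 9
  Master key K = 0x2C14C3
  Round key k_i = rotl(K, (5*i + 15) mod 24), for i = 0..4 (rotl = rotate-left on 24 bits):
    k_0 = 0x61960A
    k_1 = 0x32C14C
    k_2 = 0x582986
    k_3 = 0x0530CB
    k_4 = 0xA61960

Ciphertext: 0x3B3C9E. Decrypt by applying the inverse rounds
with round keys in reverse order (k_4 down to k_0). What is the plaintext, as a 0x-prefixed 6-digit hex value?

s_0 = ciphertext = 0x3B3C9E
s_1 = InvRound(s_0, k_4) = 0xDBE3B3
s_2 = InvRound(s_1, k_3) = 0x136DBE
s_3 = InvRound(s_2, k_2) = 0x965136
s_4 = InvRound(s_3, k_1) = 0x558965
s_5 = InvRound(s_4, k_0) = 0x933558

0x933558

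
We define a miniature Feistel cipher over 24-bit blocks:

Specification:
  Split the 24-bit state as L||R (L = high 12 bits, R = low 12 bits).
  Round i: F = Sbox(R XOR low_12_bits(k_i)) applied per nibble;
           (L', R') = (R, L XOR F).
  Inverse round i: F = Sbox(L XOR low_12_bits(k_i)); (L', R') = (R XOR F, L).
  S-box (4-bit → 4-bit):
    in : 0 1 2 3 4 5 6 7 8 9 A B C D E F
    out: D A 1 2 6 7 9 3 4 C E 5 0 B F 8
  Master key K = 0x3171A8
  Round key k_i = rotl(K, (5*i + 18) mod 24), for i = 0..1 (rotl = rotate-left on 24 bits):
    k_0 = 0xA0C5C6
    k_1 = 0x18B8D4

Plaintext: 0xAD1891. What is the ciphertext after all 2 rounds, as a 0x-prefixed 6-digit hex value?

0x1A24A8

s_0 = plaintext = 0xAD1891
s_1 = Round(s_0, k_0) = 0x8911A2
s_2 = Round(s_1, k_1) = 0x1A24A8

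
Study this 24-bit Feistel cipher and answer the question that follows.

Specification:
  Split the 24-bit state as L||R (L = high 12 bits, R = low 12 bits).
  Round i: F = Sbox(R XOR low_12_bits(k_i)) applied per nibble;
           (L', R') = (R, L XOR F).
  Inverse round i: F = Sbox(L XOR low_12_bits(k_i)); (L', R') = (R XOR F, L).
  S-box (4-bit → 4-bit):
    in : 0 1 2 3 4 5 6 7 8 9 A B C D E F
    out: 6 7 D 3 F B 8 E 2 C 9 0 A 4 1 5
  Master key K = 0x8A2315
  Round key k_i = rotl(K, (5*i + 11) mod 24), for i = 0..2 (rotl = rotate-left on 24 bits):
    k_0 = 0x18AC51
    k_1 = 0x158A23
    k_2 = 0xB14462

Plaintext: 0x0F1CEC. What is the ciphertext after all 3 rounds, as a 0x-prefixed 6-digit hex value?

0x6A4B5D

s_0 = plaintext = 0x0F1CEC
s_1 = Round(s_0, k_0) = 0xCEC6F5
s_2 = Round(s_1, k_1) = 0x6F56A4
s_3 = Round(s_2, k_2) = 0x6A4B5D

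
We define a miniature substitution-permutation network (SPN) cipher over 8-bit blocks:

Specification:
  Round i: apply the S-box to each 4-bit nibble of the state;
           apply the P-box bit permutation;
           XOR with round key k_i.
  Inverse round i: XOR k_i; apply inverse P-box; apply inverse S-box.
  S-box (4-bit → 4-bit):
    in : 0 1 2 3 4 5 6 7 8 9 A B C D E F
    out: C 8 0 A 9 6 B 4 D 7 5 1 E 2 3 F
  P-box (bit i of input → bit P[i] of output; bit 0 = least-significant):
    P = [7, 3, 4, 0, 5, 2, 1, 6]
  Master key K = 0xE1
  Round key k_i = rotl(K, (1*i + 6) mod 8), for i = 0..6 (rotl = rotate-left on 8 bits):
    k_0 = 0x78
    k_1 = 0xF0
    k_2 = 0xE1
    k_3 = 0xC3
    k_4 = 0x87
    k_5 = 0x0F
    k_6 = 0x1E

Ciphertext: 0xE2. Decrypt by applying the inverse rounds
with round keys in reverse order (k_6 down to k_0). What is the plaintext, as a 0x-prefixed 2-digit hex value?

s_0 = ciphertext = 0xE2
s_1 = InvRound(s_0, k_6) = 0x69
s_2 = InvRound(s_1, k_5) = 0xF2
s_3 = InvRound(s_2, k_4) = 0x60
s_4 = InvRound(s_3, k_3) = 0xA4
s_5 = InvRound(s_4, k_2) = 0x31
s_6 = InvRound(s_5, k_1) = 0x14
s_7 = InvRound(s_6, k_0) = 0x6D

0x6D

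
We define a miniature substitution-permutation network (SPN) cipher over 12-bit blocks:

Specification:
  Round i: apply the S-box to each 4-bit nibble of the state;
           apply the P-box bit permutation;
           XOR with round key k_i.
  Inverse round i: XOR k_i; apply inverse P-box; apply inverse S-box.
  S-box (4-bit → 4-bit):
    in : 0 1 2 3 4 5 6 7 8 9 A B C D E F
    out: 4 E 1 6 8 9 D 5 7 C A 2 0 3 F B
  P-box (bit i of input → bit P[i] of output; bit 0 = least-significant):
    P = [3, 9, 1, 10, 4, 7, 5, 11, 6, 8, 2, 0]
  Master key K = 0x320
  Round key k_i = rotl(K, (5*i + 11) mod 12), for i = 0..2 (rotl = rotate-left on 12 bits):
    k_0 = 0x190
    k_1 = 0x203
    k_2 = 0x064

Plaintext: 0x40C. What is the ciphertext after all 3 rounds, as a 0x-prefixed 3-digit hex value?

s_0 = plaintext = 0x40C
s_1 = Round(s_0, k_0) = 0x1B1
s_2 = Round(s_1, k_1) = 0x584
s_3 = Round(s_2, k_2) = 0x495

0x495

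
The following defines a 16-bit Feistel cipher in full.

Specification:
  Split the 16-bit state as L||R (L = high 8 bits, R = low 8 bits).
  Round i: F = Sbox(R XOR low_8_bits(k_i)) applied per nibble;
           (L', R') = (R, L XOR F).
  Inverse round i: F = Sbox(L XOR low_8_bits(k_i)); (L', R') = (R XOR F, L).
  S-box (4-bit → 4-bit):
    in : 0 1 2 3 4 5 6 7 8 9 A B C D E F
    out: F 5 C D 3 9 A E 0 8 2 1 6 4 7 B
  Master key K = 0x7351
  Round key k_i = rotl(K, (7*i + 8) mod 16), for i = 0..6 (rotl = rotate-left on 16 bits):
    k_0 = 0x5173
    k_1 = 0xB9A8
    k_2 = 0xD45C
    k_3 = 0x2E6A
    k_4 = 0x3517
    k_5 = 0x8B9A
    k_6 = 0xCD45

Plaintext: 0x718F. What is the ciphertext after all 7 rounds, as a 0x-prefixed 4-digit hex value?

0x2D79

s_0 = plaintext = 0x718F
s_1 = Round(s_0, k_0) = 0x8FC7
s_2 = Round(s_1, k_1) = 0xC724
s_3 = Round(s_2, k_2) = 0x2427
s_4 = Round(s_3, k_3) = 0x2710
s_5 = Round(s_4, k_4) = 0x10D9
s_6 = Round(s_5, k_5) = 0xD92D
s_7 = Round(s_6, k_6) = 0x2D79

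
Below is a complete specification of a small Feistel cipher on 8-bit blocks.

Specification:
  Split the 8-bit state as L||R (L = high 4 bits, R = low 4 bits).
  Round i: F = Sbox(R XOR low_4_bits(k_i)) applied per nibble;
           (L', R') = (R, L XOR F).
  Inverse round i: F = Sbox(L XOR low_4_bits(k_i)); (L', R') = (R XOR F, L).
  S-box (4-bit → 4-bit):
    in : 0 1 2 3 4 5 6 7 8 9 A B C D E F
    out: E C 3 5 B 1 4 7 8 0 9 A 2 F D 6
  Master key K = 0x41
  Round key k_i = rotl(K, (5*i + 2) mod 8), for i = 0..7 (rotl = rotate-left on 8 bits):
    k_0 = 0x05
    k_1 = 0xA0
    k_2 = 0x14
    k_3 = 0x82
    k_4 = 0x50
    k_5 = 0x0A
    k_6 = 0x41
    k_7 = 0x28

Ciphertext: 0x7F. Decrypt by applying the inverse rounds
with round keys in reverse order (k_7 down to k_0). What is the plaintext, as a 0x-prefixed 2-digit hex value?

s_0 = ciphertext = 0x7F
s_1 = InvRound(s_0, k_7) = 0x97
s_2 = InvRound(s_1, k_6) = 0xF9
s_3 = InvRound(s_2, k_5) = 0x8F
s_4 = InvRound(s_3, k_4) = 0x78
s_5 = InvRound(s_4, k_3) = 0x97
s_6 = InvRound(s_5, k_2) = 0x89
s_7 = InvRound(s_6, k_1) = 0x18
s_8 = InvRound(s_7, k_0) = 0x31

0x31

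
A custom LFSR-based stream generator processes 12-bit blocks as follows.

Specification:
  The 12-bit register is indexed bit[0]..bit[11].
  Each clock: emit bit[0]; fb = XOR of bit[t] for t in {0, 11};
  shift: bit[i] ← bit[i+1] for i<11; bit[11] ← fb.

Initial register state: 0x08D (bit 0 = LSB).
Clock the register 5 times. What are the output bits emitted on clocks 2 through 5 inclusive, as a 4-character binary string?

0110

reg_0 = 0x08D
clock 1: out=1, reg = 0x846
clock 2: out=0, reg = 0xC23
clock 3: out=1, reg = 0x611
clock 4: out=1, reg = 0xB08
clock 5: out=0, reg = 0xD84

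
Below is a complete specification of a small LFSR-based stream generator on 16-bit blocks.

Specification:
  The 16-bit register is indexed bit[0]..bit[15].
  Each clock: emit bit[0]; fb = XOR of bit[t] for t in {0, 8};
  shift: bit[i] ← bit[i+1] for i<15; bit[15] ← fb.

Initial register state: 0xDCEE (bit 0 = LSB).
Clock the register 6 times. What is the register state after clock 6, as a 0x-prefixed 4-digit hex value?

0xCB73

reg_0 = 0xDCEE
clock 1: out=0, reg = 0x6E77
clock 2: out=1, reg = 0xB73B
clock 3: out=1, reg = 0x5B9D
clock 4: out=1, reg = 0x2DCE
clock 5: out=0, reg = 0x96E7
clock 6: out=1, reg = 0xCB73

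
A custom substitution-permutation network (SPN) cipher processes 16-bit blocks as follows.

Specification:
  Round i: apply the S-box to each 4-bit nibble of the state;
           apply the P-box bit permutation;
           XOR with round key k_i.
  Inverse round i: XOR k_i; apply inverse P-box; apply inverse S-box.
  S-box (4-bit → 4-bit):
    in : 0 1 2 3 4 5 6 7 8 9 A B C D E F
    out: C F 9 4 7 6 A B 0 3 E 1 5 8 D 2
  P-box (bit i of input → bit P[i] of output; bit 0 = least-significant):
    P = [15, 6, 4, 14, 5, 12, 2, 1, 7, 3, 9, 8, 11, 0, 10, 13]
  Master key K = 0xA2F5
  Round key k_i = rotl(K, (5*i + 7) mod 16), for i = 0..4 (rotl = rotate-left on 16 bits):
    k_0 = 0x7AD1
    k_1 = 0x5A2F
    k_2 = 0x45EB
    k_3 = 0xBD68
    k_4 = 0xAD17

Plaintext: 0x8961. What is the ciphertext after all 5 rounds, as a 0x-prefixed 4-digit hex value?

0x65B0

s_0 = plaintext = 0x8961
s_1 = Round(s_0, k_0) = 0xAA0B
s_2 = Round(s_1, k_1) = 0xFD20
s_3 = Round(s_2, k_2) = 0x04D8
s_4 = Round(s_3, k_3) = 0x9BE2
s_5 = Round(s_4, k_4) = 0x65B0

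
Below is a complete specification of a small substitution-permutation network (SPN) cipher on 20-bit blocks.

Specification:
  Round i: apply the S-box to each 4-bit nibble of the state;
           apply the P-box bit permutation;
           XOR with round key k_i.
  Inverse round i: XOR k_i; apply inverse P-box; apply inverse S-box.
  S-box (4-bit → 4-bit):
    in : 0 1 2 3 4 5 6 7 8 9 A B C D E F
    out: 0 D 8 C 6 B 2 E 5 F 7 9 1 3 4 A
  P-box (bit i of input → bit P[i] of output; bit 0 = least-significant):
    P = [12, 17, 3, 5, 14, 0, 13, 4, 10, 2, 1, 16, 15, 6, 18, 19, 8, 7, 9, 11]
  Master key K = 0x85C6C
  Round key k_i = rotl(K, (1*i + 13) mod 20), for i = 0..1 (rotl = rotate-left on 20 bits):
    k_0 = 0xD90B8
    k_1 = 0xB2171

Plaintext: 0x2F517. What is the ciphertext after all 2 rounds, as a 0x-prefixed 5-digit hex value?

0x165B9

s_0 = plaintext = 0x2F517
s_1 = Round(s_0, k_0) = 0x6FCC4
s_2 = Round(s_1, k_1) = 0x165B9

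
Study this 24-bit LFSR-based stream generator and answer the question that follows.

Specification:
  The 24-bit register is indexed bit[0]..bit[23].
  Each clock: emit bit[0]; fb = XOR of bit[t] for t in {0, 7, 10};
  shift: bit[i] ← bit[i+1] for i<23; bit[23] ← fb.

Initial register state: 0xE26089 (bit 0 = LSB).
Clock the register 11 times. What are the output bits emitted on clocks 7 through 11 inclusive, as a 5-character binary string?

reg_0 = 0xE26089
clock 1: out=1, reg = 0x713044
clock 2: out=0, reg = 0x389822
clock 3: out=0, reg = 0x1C4C11
clock 4: out=1, reg = 0x0E2608
clock 5: out=0, reg = 0x871304
clock 6: out=0, reg = 0x438982
clock 7: out=0, reg = 0xA1C4C1
clock 8: out=1, reg = 0xD0E260
clock 9: out=0, reg = 0x687130
clock 10: out=0, reg = 0x343898
clock 11: out=0, reg = 0x9A1C4C

01000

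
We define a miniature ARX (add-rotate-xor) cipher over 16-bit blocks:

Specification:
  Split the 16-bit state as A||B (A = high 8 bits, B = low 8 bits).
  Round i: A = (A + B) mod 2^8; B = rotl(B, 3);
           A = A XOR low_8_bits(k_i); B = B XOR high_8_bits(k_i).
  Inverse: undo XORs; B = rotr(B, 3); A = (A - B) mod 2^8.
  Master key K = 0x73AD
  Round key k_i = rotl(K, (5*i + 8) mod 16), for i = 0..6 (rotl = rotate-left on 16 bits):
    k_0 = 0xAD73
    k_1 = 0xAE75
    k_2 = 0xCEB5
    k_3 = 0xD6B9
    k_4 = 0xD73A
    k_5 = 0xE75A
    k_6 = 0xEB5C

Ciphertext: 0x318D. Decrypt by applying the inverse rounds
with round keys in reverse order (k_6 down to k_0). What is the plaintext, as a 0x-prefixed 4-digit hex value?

0xDF60

s_0 = ciphertext = 0x318D
s_1 = InvRound(s_0, k_6) = 0xA1CC
s_2 = InvRound(s_1, k_5) = 0x9665
s_3 = InvRound(s_2, k_4) = 0x5656
s_4 = InvRound(s_3, k_3) = 0xDF10
s_5 = InvRound(s_4, k_2) = 0x8FDB
s_6 = InvRound(s_5, k_1) = 0x4CAE
s_7 = InvRound(s_6, k_0) = 0xDF60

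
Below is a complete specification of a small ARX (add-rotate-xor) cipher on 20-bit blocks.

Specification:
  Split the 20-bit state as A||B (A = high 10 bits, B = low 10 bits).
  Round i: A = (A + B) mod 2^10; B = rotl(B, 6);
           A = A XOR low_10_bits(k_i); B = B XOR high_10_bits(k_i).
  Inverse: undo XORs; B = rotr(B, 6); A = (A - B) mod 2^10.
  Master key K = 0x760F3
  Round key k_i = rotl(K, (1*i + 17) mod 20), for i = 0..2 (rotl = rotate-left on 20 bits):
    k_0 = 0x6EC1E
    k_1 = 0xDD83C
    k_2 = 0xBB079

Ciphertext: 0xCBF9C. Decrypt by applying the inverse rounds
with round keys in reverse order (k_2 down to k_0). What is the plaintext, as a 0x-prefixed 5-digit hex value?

0x1E0AA

s_0 = ciphertext = 0xCBF9C
s_1 = InvRound(s_0, k_2) = 0x14705
s_2 = InvRound(s_1, k_1) = 0x4F331
s_3 = InvRound(s_2, k_0) = 0x1E0AA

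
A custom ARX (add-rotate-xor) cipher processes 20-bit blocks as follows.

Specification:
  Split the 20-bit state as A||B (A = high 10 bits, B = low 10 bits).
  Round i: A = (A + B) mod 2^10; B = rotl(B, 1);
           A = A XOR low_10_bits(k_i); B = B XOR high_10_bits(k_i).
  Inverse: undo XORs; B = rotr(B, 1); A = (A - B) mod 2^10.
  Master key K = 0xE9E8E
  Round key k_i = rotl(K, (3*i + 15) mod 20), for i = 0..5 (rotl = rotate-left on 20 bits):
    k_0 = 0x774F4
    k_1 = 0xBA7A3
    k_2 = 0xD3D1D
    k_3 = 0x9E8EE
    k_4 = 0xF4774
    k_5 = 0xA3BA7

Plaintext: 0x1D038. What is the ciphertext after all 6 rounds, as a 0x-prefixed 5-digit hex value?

0x3E18F

s_0 = plaintext = 0x1D038
s_1 = Round(s_0, k_0) = 0x161AD
s_2 = Round(s_1, k_1) = 0x699B3
s_3 = Round(s_2, k_2) = 0x91029
s_4 = Round(s_3, k_3) = 0xA0E28
s_5 = Round(s_4, k_4) = 0xF7F80
s_6 = Round(s_5, k_5) = 0x3E18F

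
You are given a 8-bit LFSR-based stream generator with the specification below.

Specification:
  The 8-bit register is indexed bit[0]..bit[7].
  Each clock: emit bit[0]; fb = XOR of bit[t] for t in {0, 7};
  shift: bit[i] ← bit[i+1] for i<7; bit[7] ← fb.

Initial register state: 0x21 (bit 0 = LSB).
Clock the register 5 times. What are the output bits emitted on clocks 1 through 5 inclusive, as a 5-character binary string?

10000

reg_0 = 0x21
clock 1: out=1, reg = 0x90
clock 2: out=0, reg = 0xC8
clock 3: out=0, reg = 0xE4
clock 4: out=0, reg = 0xF2
clock 5: out=0, reg = 0xF9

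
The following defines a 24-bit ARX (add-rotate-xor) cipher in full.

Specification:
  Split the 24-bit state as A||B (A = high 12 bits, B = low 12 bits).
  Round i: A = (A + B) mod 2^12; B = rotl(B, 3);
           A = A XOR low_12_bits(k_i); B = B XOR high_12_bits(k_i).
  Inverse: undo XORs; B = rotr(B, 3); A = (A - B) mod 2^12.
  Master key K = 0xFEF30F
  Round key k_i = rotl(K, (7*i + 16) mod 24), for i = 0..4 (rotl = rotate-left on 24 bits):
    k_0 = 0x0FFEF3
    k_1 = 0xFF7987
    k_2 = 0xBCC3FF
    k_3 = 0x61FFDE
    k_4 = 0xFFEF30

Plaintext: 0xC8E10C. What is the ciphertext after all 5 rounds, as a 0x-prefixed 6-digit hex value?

s_0 = plaintext = 0xC8E10C
s_1 = Round(s_0, k_0) = 0x36989F
s_2 = Round(s_1, k_1) = 0x58FB0B
s_3 = Round(s_2, k_2) = 0x365391
s_4 = Round(s_3, k_3) = 0x928A96
s_5 = Round(s_4, k_4) = 0xC8EB4B

0xC8EB4B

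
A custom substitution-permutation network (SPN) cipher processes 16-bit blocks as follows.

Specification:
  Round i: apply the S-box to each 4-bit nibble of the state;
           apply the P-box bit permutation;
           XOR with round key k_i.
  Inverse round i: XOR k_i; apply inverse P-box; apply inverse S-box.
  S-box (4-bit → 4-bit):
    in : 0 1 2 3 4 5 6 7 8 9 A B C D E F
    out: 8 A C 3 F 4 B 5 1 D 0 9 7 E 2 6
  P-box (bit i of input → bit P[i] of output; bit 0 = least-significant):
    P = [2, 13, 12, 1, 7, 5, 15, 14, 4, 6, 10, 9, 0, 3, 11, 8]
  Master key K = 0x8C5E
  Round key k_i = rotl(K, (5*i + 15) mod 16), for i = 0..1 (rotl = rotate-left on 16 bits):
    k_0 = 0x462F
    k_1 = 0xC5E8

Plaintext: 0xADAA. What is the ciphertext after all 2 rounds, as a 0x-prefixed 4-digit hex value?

0xBE41

s_0 = plaintext = 0xADAA
s_1 = Round(s_0, k_0) = 0x406F
s_2 = Round(s_1, k_1) = 0xBE41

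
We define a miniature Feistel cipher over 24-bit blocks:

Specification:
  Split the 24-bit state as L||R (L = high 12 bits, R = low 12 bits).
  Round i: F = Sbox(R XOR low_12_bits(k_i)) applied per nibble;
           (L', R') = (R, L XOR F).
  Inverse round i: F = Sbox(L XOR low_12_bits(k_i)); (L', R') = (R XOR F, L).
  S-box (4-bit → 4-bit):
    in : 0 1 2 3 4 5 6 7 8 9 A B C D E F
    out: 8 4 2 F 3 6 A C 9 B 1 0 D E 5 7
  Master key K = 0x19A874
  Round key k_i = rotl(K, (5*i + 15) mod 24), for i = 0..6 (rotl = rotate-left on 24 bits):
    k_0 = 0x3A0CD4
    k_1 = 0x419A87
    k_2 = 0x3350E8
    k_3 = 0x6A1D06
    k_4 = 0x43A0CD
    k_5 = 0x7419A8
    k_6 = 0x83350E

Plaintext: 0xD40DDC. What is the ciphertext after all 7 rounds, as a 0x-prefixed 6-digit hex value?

0x8C3CD0

s_0 = plaintext = 0xD40DDC
s_1 = Round(s_0, k_0) = 0xDDC9C9
s_2 = Round(s_1, k_1) = 0x9C92E9
s_3 = Round(s_2, k_2) = 0x2E9B4D
s_4 = Round(s_3, k_3) = 0xB4D8D9
s_5 = Round(s_4, k_4) = 0x8D920E
s_6 = Round(s_5, k_5) = 0x20E8C3
s_7 = Round(s_6, k_6) = 0x8C3CD0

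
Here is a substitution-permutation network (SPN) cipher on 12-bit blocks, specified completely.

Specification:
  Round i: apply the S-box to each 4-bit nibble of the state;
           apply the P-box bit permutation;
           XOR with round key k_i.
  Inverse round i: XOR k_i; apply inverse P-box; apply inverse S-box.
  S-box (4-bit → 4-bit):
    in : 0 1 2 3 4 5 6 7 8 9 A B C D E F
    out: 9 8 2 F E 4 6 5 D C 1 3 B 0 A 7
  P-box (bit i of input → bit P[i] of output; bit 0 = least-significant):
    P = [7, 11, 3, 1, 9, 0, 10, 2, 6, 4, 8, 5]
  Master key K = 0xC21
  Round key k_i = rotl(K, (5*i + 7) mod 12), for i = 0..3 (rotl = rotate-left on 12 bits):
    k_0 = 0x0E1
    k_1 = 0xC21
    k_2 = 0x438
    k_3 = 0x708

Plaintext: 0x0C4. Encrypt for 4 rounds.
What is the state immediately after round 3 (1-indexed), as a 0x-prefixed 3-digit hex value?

0x0A1

s_0 = plaintext = 0x0C4
s_1 = Round(s_0, k_0) = 0xA8E
s_2 = Round(s_1, k_1) = 0x267
s_3 = Round(s_2, k_2) = 0x0A1
s_4 = Round(s_3, k_3) = 0x56A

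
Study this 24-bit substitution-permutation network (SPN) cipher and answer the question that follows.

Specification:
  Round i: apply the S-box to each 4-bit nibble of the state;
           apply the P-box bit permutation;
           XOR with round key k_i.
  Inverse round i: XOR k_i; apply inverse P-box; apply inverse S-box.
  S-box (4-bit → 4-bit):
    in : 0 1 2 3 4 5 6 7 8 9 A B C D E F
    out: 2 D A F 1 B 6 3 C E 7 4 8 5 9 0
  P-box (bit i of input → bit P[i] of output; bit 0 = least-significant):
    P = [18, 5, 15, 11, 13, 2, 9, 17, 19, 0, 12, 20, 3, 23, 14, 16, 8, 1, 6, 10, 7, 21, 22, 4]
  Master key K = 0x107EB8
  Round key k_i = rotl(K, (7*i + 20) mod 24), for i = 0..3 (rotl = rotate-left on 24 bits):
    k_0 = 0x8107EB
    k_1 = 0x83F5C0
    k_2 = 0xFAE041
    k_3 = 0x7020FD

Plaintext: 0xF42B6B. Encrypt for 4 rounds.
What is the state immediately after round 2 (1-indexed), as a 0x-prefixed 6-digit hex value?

s_0 = plaintext = 0xF42B6B
s_1 = Round(s_0, k_0) = 0x0094EF
s_2 = Round(s_1, k_1) = 0x2895C2
s_3 = Round(s_2, k_2) = 0x41AC30
s_4 = Round(s_3, k_3) = 0xE24711

0x2895C2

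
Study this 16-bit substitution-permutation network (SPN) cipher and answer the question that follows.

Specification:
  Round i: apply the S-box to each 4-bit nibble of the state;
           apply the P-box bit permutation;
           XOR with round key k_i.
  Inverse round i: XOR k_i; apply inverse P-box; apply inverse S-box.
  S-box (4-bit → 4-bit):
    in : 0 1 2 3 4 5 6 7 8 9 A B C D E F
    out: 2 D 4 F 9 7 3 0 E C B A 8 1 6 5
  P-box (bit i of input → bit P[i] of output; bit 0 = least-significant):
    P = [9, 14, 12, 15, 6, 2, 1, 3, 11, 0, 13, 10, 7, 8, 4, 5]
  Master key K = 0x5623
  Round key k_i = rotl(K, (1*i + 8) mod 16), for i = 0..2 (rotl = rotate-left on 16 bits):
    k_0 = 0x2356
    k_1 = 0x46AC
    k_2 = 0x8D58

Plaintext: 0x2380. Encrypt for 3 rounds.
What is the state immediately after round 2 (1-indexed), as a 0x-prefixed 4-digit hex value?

0xFE44

s_0 = plaintext = 0x2380
s_1 = Round(s_0, k_0) = 0x4F49
s_2 = Round(s_1, k_1) = 0xFE44
s_3 = Round(s_2, k_2) = 0x2F81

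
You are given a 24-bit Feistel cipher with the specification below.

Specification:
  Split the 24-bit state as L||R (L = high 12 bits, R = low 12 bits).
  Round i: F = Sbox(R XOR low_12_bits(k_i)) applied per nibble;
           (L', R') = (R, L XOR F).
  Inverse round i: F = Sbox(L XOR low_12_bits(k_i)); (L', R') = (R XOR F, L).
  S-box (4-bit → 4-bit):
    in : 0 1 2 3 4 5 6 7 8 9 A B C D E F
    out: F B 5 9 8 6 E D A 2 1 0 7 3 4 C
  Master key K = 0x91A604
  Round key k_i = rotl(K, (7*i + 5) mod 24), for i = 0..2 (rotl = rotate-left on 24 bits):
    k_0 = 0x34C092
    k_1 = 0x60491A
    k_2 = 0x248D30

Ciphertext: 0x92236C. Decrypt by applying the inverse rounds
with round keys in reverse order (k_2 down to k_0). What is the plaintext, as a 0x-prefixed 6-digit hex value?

0xCABC5B

s_0 = ciphertext = 0x92236C
s_1 = InvRound(s_0, k_2) = 0xBD9922
s_2 = InvRound(s_1, k_1) = 0xC5BBD9
s_3 = InvRound(s_2, k_0) = 0xCABC5B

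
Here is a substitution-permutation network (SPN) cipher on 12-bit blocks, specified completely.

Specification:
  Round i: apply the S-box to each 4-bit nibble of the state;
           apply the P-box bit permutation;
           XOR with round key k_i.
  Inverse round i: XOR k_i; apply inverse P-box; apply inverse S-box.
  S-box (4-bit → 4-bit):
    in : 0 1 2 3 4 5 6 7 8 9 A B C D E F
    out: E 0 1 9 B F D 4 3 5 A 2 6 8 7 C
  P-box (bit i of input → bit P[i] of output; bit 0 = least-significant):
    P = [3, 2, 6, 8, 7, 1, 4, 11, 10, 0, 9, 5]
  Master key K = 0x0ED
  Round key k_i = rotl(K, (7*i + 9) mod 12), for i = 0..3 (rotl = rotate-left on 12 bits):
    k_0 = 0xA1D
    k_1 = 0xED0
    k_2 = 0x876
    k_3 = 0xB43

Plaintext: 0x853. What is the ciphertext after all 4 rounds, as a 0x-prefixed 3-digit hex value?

0x5D9

s_0 = plaintext = 0x853
s_1 = Round(s_0, k_0) = 0x786
s_2 = Round(s_1, k_1) = 0xD1A
s_3 = Round(s_2, k_2) = 0x952
s_4 = Round(s_3, k_3) = 0x5D9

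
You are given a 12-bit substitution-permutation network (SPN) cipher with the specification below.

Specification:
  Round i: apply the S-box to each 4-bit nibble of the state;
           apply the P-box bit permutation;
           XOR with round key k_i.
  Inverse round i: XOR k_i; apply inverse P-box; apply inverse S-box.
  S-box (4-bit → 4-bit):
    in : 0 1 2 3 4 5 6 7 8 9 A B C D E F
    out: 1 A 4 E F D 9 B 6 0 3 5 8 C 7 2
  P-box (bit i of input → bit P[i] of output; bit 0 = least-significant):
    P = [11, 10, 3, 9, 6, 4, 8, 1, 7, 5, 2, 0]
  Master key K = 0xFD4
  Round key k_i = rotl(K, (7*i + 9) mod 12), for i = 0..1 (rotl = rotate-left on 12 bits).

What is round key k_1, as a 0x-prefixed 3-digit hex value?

0xD4F

K = 0xFD4
k_0 = rotl(K, (7*0+9) mod 12) = rotl(K, 9) = 0x9FA
k_1 = rotl(K, (7*1+9) mod 12) = rotl(K, 4) = 0xD4F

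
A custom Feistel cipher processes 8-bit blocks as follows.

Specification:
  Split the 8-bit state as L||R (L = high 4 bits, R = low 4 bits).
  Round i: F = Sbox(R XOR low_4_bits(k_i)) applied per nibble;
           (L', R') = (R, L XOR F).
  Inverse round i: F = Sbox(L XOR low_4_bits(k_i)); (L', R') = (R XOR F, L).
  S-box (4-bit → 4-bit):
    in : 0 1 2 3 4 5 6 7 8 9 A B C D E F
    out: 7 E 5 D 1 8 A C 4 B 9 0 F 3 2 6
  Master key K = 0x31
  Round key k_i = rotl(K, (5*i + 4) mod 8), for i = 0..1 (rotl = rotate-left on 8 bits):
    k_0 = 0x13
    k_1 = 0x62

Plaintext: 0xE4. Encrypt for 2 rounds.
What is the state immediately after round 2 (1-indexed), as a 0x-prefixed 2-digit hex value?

0x23

s_0 = plaintext = 0xE4
s_1 = Round(s_0, k_0) = 0x42
s_2 = Round(s_1, k_1) = 0x23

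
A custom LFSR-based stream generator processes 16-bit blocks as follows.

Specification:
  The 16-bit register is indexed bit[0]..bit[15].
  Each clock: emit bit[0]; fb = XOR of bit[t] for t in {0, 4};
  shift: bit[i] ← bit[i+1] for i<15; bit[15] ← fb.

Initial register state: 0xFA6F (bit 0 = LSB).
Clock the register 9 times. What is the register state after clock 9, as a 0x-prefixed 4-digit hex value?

reg_0 = 0xFA6F
clock 1: out=1, reg = 0xFD37
clock 2: out=1, reg = 0x7E9B
clock 3: out=1, reg = 0x3F4D
clock 4: out=1, reg = 0x9FA6
clock 5: out=0, reg = 0x4FD3
clock 6: out=1, reg = 0x27E9
clock 7: out=1, reg = 0x93F4
clock 8: out=0, reg = 0xC9FA
clock 9: out=0, reg = 0xE4FD

0xE4FD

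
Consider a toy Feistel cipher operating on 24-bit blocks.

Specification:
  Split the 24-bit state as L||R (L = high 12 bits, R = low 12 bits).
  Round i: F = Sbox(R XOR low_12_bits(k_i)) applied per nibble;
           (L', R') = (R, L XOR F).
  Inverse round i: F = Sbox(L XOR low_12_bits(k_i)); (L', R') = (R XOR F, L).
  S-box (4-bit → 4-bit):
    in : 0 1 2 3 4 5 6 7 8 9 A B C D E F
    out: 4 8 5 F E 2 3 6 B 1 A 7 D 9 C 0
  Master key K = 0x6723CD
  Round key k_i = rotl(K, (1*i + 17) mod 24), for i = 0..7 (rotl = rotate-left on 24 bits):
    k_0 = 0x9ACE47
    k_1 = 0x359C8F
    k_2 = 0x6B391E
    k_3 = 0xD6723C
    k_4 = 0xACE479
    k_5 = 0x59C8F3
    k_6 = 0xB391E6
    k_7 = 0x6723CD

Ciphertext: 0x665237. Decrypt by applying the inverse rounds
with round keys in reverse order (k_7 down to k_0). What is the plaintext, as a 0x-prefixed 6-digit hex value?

0x3EAD98

s_0 = ciphertext = 0x665237
s_1 = InvRound(s_0, k_7) = 0x09C665
s_2 = InvRound(s_1, k_6) = 0xE0F09C
s_3 = InvRound(s_2, k_5) = 0x391E0F
s_4 = InvRound(s_3, k_4) = 0x8C4391
s_5 = InvRound(s_4, k_3) = 0x99A8C4
s_6 = InvRound(s_5, k_2) = 0xC7A99A
s_7 = InvRound(s_6, k_1) = 0xD98C7A
s_8 = InvRound(s_7, k_0) = 0x3EAD98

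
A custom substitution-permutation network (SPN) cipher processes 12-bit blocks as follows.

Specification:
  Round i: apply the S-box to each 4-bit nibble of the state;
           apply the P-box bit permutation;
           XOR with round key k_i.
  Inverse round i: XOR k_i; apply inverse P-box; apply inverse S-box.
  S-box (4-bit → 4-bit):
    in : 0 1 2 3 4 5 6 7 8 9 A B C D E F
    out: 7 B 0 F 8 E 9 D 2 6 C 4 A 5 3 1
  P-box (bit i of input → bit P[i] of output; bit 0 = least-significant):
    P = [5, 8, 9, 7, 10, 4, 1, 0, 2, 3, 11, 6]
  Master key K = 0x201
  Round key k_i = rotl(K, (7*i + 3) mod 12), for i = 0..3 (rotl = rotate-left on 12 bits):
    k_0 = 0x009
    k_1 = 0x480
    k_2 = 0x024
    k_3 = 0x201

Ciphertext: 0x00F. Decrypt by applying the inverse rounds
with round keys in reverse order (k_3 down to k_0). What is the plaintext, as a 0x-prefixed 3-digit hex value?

s_0 = ciphertext = 0x00F
s_1 = InvRound(s_0, k_3) = 0xEBB
s_2 = InvRound(s_1, k_2) = 0x03A
s_3 = InvRound(s_2, k_1) = 0x806
s_4 = InvRound(s_3, k_0) = 0x0A2

0x0A2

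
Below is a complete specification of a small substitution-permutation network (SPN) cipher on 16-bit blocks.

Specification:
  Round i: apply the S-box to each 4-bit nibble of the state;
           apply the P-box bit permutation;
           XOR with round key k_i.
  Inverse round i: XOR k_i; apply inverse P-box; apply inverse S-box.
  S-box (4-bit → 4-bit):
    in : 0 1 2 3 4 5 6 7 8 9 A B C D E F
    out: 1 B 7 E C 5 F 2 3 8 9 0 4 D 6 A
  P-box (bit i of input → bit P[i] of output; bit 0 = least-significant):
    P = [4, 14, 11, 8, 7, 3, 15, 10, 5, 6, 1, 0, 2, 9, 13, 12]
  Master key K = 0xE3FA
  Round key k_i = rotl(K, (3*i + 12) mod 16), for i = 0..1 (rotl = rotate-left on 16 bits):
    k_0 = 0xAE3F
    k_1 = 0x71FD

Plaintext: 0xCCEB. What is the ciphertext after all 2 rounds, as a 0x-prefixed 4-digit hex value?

0xFDA3

s_0 = plaintext = 0xCCEB
s_1 = Round(s_0, k_0) = 0x0E35
s_2 = Round(s_1, k_1) = 0xFDA3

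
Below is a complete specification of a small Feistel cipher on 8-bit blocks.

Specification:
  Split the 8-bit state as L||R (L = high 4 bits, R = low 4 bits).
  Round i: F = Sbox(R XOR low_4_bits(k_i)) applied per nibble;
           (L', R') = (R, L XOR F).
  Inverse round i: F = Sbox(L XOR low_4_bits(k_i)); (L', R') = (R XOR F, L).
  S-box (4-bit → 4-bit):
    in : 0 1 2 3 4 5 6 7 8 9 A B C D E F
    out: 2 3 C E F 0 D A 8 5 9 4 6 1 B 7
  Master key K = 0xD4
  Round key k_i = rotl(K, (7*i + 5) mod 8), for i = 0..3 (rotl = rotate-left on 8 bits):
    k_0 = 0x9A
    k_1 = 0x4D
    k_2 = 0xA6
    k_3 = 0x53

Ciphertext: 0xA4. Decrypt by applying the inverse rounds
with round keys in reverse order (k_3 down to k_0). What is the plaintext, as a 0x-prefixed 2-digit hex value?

0x90

s_0 = ciphertext = 0xA4
s_1 = InvRound(s_0, k_3) = 0x1A
s_2 = InvRound(s_1, k_2) = 0x01
s_3 = InvRound(s_2, k_1) = 0x00
s_4 = InvRound(s_3, k_0) = 0x90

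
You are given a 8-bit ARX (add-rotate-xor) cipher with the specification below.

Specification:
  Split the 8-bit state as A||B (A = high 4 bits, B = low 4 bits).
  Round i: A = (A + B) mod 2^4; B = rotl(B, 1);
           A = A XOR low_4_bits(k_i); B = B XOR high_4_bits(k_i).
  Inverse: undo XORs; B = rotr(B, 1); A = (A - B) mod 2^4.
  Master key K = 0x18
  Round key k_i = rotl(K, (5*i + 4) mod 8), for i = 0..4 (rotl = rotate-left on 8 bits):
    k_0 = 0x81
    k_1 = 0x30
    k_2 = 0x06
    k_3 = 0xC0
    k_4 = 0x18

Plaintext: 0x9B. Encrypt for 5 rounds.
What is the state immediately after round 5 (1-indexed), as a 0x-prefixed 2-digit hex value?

0x6E

s_0 = plaintext = 0x9B
s_1 = Round(s_0, k_0) = 0x5F
s_2 = Round(s_1, k_1) = 0x4C
s_3 = Round(s_2, k_2) = 0x69
s_4 = Round(s_3, k_3) = 0xFF
s_5 = Round(s_4, k_4) = 0x6E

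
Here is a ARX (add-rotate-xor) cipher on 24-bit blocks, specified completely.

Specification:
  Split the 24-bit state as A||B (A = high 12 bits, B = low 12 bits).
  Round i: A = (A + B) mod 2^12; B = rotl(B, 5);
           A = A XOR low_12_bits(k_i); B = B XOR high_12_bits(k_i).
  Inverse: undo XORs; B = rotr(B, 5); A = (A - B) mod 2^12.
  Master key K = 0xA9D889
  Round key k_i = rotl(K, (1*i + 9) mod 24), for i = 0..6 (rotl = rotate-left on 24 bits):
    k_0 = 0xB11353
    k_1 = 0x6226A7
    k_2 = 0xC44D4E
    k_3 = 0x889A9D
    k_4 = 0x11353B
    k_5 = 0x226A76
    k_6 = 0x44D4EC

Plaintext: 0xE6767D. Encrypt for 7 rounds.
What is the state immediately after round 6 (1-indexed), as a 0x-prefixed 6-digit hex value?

0x9E7F58

s_0 = plaintext = 0xE6767D
s_1 = Round(s_0, k_0) = 0x7B74BD
s_2 = Round(s_1, k_1) = 0xAD318B
s_3 = Round(s_2, k_2) = 0x110D27
s_4 = Round(s_3, k_3) = 0x4AAC73
s_5 = Round(s_4, k_4) = 0x426F6B
s_6 = Round(s_5, k_5) = 0x9E7F58
s_7 = Round(s_6, k_6) = 0xDD3F53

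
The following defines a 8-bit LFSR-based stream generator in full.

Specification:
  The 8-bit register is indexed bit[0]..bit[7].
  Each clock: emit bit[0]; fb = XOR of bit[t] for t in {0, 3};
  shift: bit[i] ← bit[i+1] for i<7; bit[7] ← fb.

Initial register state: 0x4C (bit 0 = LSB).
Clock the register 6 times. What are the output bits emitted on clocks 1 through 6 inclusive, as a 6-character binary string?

001100

reg_0 = 0x4C
clock 1: out=0, reg = 0xA6
clock 2: out=0, reg = 0x53
clock 3: out=1, reg = 0xA9
clock 4: out=1, reg = 0x54
clock 5: out=0, reg = 0x2A
clock 6: out=0, reg = 0x95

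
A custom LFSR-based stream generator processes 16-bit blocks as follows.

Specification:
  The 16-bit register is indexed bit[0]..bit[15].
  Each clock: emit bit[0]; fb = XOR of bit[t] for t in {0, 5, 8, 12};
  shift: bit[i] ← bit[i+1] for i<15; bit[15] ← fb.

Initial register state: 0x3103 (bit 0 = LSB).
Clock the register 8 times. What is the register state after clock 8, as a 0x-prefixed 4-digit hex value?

0x2931

reg_0 = 0x3103
clock 1: out=1, reg = 0x9881
clock 2: out=1, reg = 0x4C40
clock 3: out=0, reg = 0x2620
clock 4: out=0, reg = 0x9310
clock 5: out=0, reg = 0x4988
clock 6: out=0, reg = 0xA4C4
clock 7: out=0, reg = 0x5262
clock 8: out=0, reg = 0x2931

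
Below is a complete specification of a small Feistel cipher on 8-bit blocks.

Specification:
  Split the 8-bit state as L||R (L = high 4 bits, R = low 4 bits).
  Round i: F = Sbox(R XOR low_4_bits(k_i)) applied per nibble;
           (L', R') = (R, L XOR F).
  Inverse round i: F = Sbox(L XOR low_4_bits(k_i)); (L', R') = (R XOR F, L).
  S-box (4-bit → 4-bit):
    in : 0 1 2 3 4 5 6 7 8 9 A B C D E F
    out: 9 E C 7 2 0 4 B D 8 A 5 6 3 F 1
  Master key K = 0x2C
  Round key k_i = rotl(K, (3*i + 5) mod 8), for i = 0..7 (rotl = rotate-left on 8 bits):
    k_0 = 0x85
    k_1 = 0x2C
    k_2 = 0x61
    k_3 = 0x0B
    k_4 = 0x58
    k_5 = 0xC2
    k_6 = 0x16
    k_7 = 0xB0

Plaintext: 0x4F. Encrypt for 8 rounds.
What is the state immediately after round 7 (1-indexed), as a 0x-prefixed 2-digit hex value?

0x01

s_0 = plaintext = 0x4F
s_1 = Round(s_0, k_0) = 0xFE
s_2 = Round(s_1, k_1) = 0xE3
s_3 = Round(s_2, k_2) = 0x32
s_4 = Round(s_3, k_3) = 0x2B
s_5 = Round(s_4, k_4) = 0xB5
s_6 = Round(s_5, k_5) = 0x50
s_7 = Round(s_6, k_6) = 0x01
s_8 = Round(s_7, k_7) = 0x1E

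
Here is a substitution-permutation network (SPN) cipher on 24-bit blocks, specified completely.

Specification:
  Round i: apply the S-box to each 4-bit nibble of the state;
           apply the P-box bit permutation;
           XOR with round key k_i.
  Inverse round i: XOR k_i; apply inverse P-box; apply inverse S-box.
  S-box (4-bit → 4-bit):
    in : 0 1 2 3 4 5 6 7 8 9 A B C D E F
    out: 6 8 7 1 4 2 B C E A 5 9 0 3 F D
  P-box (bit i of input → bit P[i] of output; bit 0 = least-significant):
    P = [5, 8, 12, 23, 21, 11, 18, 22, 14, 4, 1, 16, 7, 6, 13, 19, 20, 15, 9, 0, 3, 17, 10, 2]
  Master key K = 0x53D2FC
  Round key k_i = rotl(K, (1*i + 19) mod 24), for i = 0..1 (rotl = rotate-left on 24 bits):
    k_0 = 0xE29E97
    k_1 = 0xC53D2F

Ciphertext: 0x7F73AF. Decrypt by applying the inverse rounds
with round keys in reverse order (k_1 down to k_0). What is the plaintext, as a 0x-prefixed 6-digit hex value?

0x7C8469

s_0 = ciphertext = 0x7F73AF
s_1 = InvRound(s_0, k_1) = 0x0AB3D1
s_2 = InvRound(s_1, k_0) = 0x7C8469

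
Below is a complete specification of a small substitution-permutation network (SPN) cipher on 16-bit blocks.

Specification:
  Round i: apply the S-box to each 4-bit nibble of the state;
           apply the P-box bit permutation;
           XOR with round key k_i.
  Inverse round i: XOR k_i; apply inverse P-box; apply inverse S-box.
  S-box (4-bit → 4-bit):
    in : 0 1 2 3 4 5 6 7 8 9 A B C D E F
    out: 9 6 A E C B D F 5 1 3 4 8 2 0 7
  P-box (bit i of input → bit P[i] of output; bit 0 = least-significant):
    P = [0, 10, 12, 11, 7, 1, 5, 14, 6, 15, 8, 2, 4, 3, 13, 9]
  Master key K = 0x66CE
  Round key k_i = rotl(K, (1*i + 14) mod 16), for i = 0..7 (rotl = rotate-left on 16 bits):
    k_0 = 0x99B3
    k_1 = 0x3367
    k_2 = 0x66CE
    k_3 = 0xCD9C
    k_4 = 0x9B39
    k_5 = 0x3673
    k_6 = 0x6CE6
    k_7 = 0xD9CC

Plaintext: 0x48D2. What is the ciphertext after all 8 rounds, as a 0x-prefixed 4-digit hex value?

s_0 = plaintext = 0x48D2
s_1 = Round(s_0, k_0) = 0xB6F1
s_2 = Round(s_1, k_1) = 0x0681
s_3 = Round(s_2, k_2) = 0x713A
s_4 = Round(s_3, k_3) = 0x2AA7
s_5 = Round(s_4, k_4) = 0x05F2
s_6 = Round(s_5, k_5) = 0xB885
s_7 = Round(s_6, k_6) = 0x4107
s_8 = Round(s_7, k_7) = 0x264D

0x264D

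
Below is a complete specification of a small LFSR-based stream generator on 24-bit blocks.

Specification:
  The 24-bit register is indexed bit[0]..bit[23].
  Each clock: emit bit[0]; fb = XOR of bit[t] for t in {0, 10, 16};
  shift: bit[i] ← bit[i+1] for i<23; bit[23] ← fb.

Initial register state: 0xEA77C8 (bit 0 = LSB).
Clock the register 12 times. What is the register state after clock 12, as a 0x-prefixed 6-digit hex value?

reg_0 = 0xEA77C8
clock 1: out=0, reg = 0xF53BE4
clock 2: out=0, reg = 0xFA9DF2
clock 3: out=0, reg = 0xFD4EF9
clock 4: out=1, reg = 0xFEA77C
clock 5: out=0, reg = 0xFF53BE
clock 6: out=0, reg = 0xFFA9DF
clock 7: out=1, reg = 0x7FD4EF
clock 8: out=1, reg = 0xBFEA77
clock 9: out=1, reg = 0x5FF53B
clock 10: out=1, reg = 0xAFFA9D
clock 11: out=1, reg = 0x57FD4E
clock 12: out=0, reg = 0x2BFEA7

0x2BFEA7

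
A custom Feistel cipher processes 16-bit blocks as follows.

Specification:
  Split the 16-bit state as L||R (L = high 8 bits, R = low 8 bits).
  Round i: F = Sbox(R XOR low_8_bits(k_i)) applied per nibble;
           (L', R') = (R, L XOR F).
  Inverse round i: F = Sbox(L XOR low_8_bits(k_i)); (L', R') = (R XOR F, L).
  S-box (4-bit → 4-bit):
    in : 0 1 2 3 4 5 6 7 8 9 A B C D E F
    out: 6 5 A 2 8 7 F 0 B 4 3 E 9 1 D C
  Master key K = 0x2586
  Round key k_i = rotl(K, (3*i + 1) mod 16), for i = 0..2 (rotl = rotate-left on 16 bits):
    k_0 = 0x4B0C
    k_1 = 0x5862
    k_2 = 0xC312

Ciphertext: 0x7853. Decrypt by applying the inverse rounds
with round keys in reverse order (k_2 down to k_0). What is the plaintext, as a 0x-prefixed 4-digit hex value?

s_0 = ciphertext = 0x7853
s_1 = InvRound(s_0, k_2) = 0xA078
s_2 = InvRound(s_1, k_1) = 0xE2A0
s_3 = InvRound(s_2, k_0) = 0x7DE2

0x7DE2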